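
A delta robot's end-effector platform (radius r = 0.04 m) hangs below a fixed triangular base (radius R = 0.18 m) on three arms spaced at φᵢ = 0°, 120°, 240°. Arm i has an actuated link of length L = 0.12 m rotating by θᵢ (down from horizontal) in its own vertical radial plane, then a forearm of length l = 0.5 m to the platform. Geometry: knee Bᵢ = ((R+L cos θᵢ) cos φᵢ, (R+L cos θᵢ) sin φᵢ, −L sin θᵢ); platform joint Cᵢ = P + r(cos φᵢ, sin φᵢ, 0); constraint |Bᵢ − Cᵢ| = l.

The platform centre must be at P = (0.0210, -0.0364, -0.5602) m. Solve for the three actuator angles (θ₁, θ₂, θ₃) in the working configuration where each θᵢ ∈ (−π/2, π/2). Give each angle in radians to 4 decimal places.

arm 1 (φ=0.0°): x'=0.0210, y'=-0.0364
  A cos θ + B sin θ = C:  0.1190·cos θ + -0.5602·sin θ = -0.3905
  γ=atan2(-0.5602,0.1190)=-1.3615;  ψ=arccos(-0.6818)=2.3210;  θ1=γ+ψ≈0.9595
rotate P by −φ2: (-0.0420, 0.0000, -0.5602)
  A=0.1820, B=-0.5602, C=(l²−L²−A²−y'²−z²)/(2L)=-0.4640
  θ2 = atan2(B,A) + arccos(C/0.5890) = 1.2212
arm 3 (φ=240.0°): x'=0.0210, y'=0.0364
  e−x'=0.1190;  (l²−L²−(e−x')²−y'²−z²)/2L = -0.3904
  γ=atan2(-0.5602,0.1190)=-1.3615;  ψ=arccos(-0.6817)=2.3209;  θ3=γ+ψ≈0.9594

θ₁ = 0.9595, θ₂ = 1.2212, θ₃ = 0.9594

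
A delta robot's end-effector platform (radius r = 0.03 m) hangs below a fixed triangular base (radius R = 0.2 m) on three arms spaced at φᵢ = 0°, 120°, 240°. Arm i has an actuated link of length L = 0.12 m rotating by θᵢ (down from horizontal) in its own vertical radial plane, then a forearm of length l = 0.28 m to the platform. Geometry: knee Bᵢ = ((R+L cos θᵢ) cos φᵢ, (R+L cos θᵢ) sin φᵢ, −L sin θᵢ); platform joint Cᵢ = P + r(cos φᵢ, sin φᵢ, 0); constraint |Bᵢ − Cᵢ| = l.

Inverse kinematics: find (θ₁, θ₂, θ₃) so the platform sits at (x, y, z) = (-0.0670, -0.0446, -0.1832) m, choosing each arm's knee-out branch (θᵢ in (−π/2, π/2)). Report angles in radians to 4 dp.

θ₁ = 1.3086, θ₂ = 0.8730, θ₃ = 0.0870

φ1=0.0° → target in arm frame (-0.0670, -0.0446)
  e−x'=0.2370;  (l²−L²−(e−x')²−y'²−z²)/2L = -0.1155
  γ=atan2(-0.1832,0.2370)=-0.6581;  ψ=arccos(-0.3856)=1.9666;  θ1=γ+ψ≈1.3086
φ2=120.0° → target in arm frame (-0.0051, 0.0803)
  e−x'=0.1751;  (l²−L²−(e−x')²−y'²−z²)/2L = -0.0278
  √(A²+B²)=0.2534;  θ2 = -0.8079+1.6809 ≈ 0.8730
arm 3 (φ=240.0°): x'=0.0721, y'=-0.0357
  e−x'=0.0979;  (l²−L²−(e−x')²−y'²−z²)/2L = 0.0816
  γ=atan2(-0.1832,0.0979)=-1.0801;  ψ=arccos(0.3928)=1.1671;  θ3=γ+ψ≈0.0870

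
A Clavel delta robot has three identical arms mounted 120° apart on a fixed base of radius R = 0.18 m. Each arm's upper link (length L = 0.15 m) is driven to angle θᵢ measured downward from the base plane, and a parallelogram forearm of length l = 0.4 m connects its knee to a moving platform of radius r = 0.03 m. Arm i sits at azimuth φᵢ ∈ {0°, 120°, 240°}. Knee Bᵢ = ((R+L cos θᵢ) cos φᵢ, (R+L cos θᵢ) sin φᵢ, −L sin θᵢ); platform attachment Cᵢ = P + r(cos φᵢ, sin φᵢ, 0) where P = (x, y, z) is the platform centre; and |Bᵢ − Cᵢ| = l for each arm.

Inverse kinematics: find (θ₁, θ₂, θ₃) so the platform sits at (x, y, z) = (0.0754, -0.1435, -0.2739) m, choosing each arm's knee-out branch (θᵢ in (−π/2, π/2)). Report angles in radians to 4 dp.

rotate P by −φ1: (0.0754, -0.1435, -0.2739)
  A cos θ + B sin θ = C:  0.0746·cos θ + -0.2739·sin θ = 0.1211
  θ1 = atan2(B,A) + arccos(C/0.2839) = -0.1747
arm 2 (φ=120.0°): x'=-0.1620, y'=0.0065
  e−x'=0.3120;  (l²−L²−(e−x')²−y'²−z²)/2L = -0.1163
  γ=atan2(-0.2739,0.3120)=-0.7205;  ψ=arccos(-0.2801)=1.8547;  θ2=γ+ψ≈1.1342
rotate P by −φ3: (0.0866, 0.1370, -0.2739)
  A=0.0634, B=-0.2739, C=(l²−L²−A²−y'²−z²)/(2L)=0.1322
  γ=atan2(-0.2739,0.0634)=-1.3432;  ψ=arccos(0.4704)=1.0811;  θ3=γ+ψ≈-0.2622

θ₁ = -0.1747, θ₂ = 1.1342, θ₃ = -0.2622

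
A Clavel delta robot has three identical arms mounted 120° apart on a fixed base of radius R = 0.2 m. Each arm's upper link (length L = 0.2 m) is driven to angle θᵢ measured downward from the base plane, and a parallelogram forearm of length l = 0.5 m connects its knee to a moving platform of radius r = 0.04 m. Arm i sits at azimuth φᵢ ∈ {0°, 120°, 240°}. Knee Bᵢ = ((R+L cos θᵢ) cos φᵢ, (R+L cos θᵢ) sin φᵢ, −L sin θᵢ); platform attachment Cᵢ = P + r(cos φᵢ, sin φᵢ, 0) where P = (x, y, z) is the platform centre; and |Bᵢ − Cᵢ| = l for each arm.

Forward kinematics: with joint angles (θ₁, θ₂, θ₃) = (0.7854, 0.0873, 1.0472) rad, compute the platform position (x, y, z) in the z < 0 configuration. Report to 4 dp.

centre 1 = (0.3014·cos0.0°, 0.3014·sin0.0°, -0.1414) = (0.3014, 0.0000, -0.1414)
centre 2 = (0.3592·cos120.0°, 0.3592·sin120.0°, -0.0174) = (-0.1796, 0.3111, -0.0174)
arm 3 at φ=240.0°: ρ3 = 0.2600;  centre 3 = (-0.1300, -0.2252, -0.1732)
|centre ₂|²−|centre ₁|² = 0.0185;  |centre ₃|²−|centre ₁|² = -0.0133
plane₁₂: -0.9621x+0.6222y+0.2480z = 0.0185
det = 0.9701;  x = -0.0001+0.0743z,  y = 0.0296+-0.2836z
into |P−centre ₁|² = l²: 1.0859z² + 0.2212z + -0.1382 = 0;  Δ = 0.6493;  z = -0.4729 or 0.2692 → z<0 root = -0.4729
x = -0.0352, y = 0.1637

(-0.0352, 0.1637, -0.4729)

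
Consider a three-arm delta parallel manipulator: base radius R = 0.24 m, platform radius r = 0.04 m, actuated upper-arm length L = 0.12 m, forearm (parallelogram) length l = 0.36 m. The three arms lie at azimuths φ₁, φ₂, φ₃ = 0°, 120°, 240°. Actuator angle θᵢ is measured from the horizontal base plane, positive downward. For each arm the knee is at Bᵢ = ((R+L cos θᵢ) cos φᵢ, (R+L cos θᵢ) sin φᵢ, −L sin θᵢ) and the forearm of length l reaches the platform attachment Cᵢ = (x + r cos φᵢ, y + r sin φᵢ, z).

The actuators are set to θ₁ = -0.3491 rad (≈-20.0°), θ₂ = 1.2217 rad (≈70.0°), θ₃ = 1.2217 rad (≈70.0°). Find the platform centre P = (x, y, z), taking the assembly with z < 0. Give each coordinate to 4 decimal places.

φ1=0.0°: virtual centre (0.3128, 0.0000, 0.0410), radius l
arm 2 at φ=120.0°: (R−r)+L cos θ2 = 0.2410;  S2 = (-0.1205, 0.2088, -0.1128)
S3 = (0.2410·cos240.0°, 0.2410·sin240.0°, -0.1128) = (-0.1205, -0.2088, -0.1128)
subtract pairs → two planes through P
linear system: -0.8666x+0.4175y = -0.0287−-0.3076z; -0.8666x+-0.4175y = -0.0287−-0.3076z
Cramer: x(z) = 0.0331-0.3550z;  y(z) = 0.0000+0.0000z
into |P−S₁|² = l²: 1.1260z² + 0.1165z + -0.0497 = 0;  Δ = 0.2374;  z = -0.2681 or 0.1647 → z<0 root = -0.2681
x = 0.1283, y = 0.0000

(0.1283, 0.0000, -0.2681)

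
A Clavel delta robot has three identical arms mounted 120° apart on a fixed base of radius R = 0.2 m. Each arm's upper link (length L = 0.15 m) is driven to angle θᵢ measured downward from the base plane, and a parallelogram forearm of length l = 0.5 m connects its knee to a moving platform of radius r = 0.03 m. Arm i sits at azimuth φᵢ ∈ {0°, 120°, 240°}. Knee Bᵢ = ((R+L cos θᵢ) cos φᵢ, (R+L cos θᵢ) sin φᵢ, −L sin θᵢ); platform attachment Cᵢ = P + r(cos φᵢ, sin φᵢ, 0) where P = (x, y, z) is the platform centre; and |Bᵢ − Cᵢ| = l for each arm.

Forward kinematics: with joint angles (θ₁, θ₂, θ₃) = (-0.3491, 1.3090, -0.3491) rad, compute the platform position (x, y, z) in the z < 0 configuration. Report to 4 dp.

φ1=0.0°: virtual centre (0.3110, 0.0000, 0.0513), radius l
centre 2 = (0.2088·cos120.0°, 0.2088·sin120.0°, -0.1449) = (-0.1044, 0.1808, -0.1449)
centre 3 = (0.3110·cos240.0°, 0.3110·sin240.0°, 0.0513) = (-0.1555, -0.2693, 0.0513)
subtract pairs → two planes through P
plane₁₂: -0.8307x+0.3617y+-0.3924z = -0.0347
det = 0.7848;  x = 0.0238+-0.2693z,  y = -0.0413+0.4664z
sphere 1 gives Az²+Bz+C=0 with A=1.2900, B=0.0135, C=-0.1632;  B²−4AC=0.8425;  roots -0.3610, 0.3505;  negative root z = -0.3610
x = 0.1210, y = -0.2096

(0.1210, -0.2096, -0.3610)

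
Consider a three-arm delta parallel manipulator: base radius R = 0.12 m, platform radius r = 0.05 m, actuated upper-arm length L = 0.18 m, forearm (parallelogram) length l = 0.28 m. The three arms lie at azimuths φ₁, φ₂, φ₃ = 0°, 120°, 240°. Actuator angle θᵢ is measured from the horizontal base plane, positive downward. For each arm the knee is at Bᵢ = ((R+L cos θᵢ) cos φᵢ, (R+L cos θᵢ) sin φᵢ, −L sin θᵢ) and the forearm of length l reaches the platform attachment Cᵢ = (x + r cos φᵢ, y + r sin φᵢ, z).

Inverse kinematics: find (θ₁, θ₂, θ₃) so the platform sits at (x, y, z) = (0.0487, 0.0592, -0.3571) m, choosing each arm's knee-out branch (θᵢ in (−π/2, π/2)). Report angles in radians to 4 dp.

rotate P by −φ1: (0.0487, 0.0592, -0.3571)
  A=0.0213, B=-0.3571, C=(l²−L²−A²−y'²−z²)/(2L)=-0.2374
  θ1 = atan2(B,A) + arccos(C/0.3577) = 0.7854
φ2=120.0° → target in arm frame (0.0269, -0.0718)
  A cos θ + B sin θ = C:  0.0431·cos θ + -0.3571·sin θ = -0.2459
  √(A²+B²)=0.3597;  θ2 = -1.4507+2.3236 ≈ 0.8729
arm 3 (φ=240.0°): x'=-0.0756, y'=0.0126
  A=0.1456, B=-0.3571, C=(l²−L²−A²−y'²−z²)/(2L)=-0.2858
  √(A²+B²)=0.3856;  θ3 = -1.1836+2.4054 ≈ 1.2218

θ₁ = 0.7854, θ₂ = 0.8729, θ₃ = 1.2218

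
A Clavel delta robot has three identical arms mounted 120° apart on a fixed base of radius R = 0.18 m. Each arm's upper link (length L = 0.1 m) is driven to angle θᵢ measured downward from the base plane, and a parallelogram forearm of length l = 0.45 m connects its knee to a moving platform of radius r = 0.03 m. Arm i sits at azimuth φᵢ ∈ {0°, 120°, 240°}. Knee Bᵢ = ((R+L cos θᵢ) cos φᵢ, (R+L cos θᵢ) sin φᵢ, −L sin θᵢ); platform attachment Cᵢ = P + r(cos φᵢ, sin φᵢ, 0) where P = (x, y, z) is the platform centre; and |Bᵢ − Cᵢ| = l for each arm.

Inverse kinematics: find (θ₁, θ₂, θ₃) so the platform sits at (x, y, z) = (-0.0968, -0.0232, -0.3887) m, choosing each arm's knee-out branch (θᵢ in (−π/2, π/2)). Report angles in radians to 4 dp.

arm 1 (φ=0.0°): x'=-0.0968, y'=-0.0232
  A=0.2468, B=-0.3887, C=(l²−L²−A²−y'²−z²)/(2L)=-0.1002
  θ1 = atan2(B,A) + arccos(C/0.4604) = 0.7850
rotate P by −φ2: (0.0283, 0.0954, -0.3887)
  A cos θ + B sin θ = C:  0.1217·cos θ + -0.3887·sin θ = 0.0875
  γ=atan2(-0.3887,0.1217)=-1.2674;  ψ=arccos(0.2148)=1.3543;  θ2=γ+ψ≈0.0869
arm 3 (φ=240.0°): x'=0.0685, y'=-0.0722
  e−x'=0.0815;  (l²−L²−(e−x')²−y'²−z²)/2L = 0.1478
  θ3 = atan2(B,A) + arccos(C/0.3972) = -0.1745

θ₁ = 0.7850, θ₂ = 0.0869, θ₃ = -0.1745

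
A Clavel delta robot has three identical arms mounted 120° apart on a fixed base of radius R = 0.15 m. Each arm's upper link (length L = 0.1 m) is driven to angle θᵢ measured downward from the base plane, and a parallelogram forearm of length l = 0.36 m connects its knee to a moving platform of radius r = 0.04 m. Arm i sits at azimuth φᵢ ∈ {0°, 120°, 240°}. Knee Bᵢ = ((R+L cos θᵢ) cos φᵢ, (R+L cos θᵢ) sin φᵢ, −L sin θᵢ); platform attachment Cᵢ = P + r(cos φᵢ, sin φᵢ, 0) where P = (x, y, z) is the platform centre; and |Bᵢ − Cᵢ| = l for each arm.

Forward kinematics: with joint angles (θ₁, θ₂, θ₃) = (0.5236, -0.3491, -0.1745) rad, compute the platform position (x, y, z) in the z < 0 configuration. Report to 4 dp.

(-0.0757, 0.0125, -0.2851)

centre 1 = (0.1966·cos0.0°, 0.1966·sin0.0°, -0.0500) = (0.1966, 0.0000, -0.0500)
arm 2 at φ=120.0°: e+L cos θ2 = 0.2040;  centre 2 = (-0.1020, 0.1766, 0.0342)
arm 3 at φ=240.0°: e+L cos θ3 = 0.2085;  centre 3 = (-0.1042, -0.1806, 0.0174)
eliminate P² terms by subtracting sphere 1 from 2 and 3
plane₁₂: -0.5972x+0.3533y+0.1684z = 0.0016
Cramer: x(z) = -0.0035+0.2532z;  y(z) = -0.0014-0.0488z
sphere 1 gives Az²+Bz+C=0 with A=1.0665, B=-0.0012, C=-0.0870;  B²−4AC=0.3713;  roots -0.2851, 0.2863;  negative root z = -0.2851
x = -0.0757, y = 0.0125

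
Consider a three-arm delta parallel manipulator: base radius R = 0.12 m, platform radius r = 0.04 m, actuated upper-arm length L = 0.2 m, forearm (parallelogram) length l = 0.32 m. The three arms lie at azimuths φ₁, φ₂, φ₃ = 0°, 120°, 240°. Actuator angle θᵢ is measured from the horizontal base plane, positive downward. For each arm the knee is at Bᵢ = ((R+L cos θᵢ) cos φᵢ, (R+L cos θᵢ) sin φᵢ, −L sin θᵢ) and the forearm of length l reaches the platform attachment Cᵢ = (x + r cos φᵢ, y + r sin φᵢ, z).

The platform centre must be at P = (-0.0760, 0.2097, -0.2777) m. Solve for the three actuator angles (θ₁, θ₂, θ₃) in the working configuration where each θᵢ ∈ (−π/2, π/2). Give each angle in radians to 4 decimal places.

θ₁ = 1.2216, θ₂ = -0.1743, θ₃ = 1.3961

φ1=0.0° → target in arm frame (-0.0760, 0.2097)
  e−x'=0.1560;  (l²−L²−(e−x')²−y'²−z²)/2L = -0.2076
  θ1 = atan2(B,A) + arccos(C/0.3185) = 1.2216
arm 2 (φ=120.0°): x'=0.2196, y'=-0.0390
  e−x'=-0.1396;  (l²−L²−(e−x')²−y'²−z²)/2L = -0.0893
  γ=atan2(-0.2777,-0.1396)=-2.0366;  ψ=arccos(-0.2874)=1.8623;  θ2=γ+ψ≈-0.1743
rotate P by −φ3: (-0.1436, -0.1707, -0.2777)
  e−x'=0.2236;  (l²−L²−(e−x')²−y'²−z²)/2L = -0.2346
  √(A²+B²)=0.3565;  θ3 = -0.8929+2.2890 ≈ 1.3961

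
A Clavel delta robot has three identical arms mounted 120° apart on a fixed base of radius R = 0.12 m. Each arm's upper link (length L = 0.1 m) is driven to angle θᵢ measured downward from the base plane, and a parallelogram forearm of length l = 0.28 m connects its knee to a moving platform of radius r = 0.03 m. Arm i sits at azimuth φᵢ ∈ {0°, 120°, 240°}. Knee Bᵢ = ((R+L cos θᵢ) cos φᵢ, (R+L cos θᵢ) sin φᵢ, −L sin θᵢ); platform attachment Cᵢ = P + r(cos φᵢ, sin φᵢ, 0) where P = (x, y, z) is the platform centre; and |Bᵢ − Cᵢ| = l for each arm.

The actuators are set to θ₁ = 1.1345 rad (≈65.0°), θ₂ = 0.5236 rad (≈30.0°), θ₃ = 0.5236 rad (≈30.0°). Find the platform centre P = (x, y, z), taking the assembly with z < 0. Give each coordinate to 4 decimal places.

(-0.0704, 0.0000, -0.2839)

arm 1 at φ=0.0°: (R−r)+L cos θ1 = 0.1323;  O1 = (0.1323, 0.0000, -0.0906)
arm 2 at φ=120.0°: (R−r)+L cos θ2 = 0.1766;  O2 = (-0.0883, 0.1529, -0.0500)
arm 3 at φ=240.0°: (R−r)+L cos θ3 = 0.1766;  O3 = (-0.0883, -0.1529, -0.0500)
|O₂|²−|O₁|² = 0.0080;  |O₃|²−|O₁|² = 0.0080
plane₁₂: -0.4411x+0.3059y+0.0813z = 0.0080
Cramer: x(z) = -0.0181+0.1842z;  y(z) = 0.0000-0.0000z
sphere 1 gives Az²+Bz+C=0 with A=1.0339, B=0.1259, C=-0.0476;  B²−4AC=0.2126;  roots -0.2839, 0.1621;  negative root z = -0.2839
x = -0.0704, y = 0.0000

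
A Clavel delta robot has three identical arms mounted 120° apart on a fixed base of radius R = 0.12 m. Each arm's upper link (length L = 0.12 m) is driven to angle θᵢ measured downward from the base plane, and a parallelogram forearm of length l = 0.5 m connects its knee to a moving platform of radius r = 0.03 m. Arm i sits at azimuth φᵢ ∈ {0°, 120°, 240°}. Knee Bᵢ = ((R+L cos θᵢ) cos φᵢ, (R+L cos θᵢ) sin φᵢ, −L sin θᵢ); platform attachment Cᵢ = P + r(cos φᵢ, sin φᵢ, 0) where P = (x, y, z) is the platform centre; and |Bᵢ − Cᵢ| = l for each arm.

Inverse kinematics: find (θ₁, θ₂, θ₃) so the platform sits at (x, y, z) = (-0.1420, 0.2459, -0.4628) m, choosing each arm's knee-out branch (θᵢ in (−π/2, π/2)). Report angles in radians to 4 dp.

θ₁ = 1.3090, θ₂ = -0.2619, θ₃ = 1.3088

rotate P by −φ1: (-0.1420, 0.2459, -0.4628)
  e−x'=0.2320;  (l²−L²−(e−x')²−y'²−z²)/2L = -0.3870
  √(A²+B²)=0.5177;  θ1 = -1.1061+2.4151 ≈ 1.3090
φ2=120.0° → target in arm frame (0.2840, 0.0000)
  e−x'=-0.1940;  (l²−L²−(e−x')²−y'²−z²)/2L = -0.0675
  θ2 = atan2(B,A) + arccos(C/0.5018) = -0.2619
rotate P by −φ3: (-0.1420, -0.2459, -0.4628)
  A=0.2320, B=-0.4628, C=(l²−L²−A²−y'²−z²)/(2L)=-0.3869
  θ3 = atan2(B,A) + arccos(C/0.5177) = 1.3088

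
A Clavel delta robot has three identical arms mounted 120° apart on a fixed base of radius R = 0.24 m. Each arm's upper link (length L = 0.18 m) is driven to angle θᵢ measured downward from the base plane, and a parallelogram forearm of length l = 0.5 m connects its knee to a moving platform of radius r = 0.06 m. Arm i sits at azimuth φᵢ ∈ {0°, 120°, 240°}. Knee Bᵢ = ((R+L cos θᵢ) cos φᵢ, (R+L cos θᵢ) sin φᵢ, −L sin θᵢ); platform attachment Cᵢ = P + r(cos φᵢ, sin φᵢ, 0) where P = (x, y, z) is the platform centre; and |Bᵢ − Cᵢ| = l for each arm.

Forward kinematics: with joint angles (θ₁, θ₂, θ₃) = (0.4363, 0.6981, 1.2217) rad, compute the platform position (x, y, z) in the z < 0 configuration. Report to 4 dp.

(0.0990, 0.0916, -0.5027)

S1 = (0.3431·cos0.0°, 0.3431·sin0.0°, -0.0761) = (0.3431, 0.0000, -0.0761)
φ2=120.0°: virtual centre (-0.1589, 0.2753, -0.1157), radius l
φ3=240.0°: virtual centre (-0.1208, -0.2092, -0.1691), radius l
eliminate P² terms by subtracting sphere 1 from 2 and 3
plane₁₂: -1.0042x+0.5506y+-0.0793z = -0.0091
det = 0.9310;  x = 0.0257+-0.1457z,  y = 0.0304+-0.1218z
quadratic in z: (1.0361)z²+(0.2372)z+(-0.1425)=0, √Δ=0.8043 → z ∈ {-0.5027, 0.2737}; z = -0.5027 (taking z<0)
x = 0.0990, y = 0.0916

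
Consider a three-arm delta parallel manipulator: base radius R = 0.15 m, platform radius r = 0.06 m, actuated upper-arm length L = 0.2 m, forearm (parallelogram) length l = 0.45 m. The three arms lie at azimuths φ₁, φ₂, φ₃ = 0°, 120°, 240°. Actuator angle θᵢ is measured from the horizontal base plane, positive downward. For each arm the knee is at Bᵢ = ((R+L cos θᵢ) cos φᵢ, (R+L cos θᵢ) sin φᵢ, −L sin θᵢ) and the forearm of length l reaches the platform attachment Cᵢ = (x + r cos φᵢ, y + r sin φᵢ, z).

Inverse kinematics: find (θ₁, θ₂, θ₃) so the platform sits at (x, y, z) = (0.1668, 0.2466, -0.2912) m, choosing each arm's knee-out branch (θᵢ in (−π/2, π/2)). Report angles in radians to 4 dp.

rotate P by −φ1: (0.1668, 0.2466, -0.2912)
  e−x'=-0.0768;  (l²−L²−(e−x')²−y'²−z²)/2L = 0.0275
  θ1 = atan2(B,A) + arccos(C/0.3012) = -0.3492
rotate P by −φ2: (0.1302, -0.2678, -0.2912)
  e−x'=-0.0402;  (l²−L²−(e−x')²−y'²−z²)/2L = 0.0110
  √(A²+B²)=0.2940;  θ2 = -1.7079+1.5334 ≈ -0.1745
rotate P by −φ3: (-0.2970, 0.0212, -0.2912)
  A cos θ + B sin θ = C:  0.3870·cos θ + -0.2912·sin θ = -0.1812
  √(A²+B²)=0.4843;  θ3 = -0.6451+1.9543 ≈ 1.3092

θ₁ = -0.3492, θ₂ = -0.1745, θ₃ = 1.3092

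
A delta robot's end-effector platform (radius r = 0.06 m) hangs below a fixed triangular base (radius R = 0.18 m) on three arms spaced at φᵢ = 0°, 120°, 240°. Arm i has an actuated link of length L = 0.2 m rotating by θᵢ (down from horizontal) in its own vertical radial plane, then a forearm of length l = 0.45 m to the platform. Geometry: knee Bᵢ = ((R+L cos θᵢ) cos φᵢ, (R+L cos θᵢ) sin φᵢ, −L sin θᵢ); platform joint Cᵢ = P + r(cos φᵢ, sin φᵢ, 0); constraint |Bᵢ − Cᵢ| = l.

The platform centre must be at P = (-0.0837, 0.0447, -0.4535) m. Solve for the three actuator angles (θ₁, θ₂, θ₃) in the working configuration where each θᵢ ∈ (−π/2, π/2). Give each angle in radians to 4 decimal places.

θ₁ = 0.8730, θ₂ = 0.3491, θ₃ = 0.6112

rotate P by −φ1: (-0.0837, 0.0447, -0.4535)
  e−x'=0.2037;  (l²−L²−(e−x')²−y'²−z²)/2L = -0.2166
  θ1 = atan2(B,A) + arccos(C/0.4971) = 0.8730
rotate P by −φ2: (0.0806, 0.0501, -0.4535)
  A=0.0394, B=-0.4535, C=(l²−L²−A²−y'²−z²)/(2L)=-0.1181
  γ=atan2(-0.4535,0.0394)=-1.4840;  ψ=arccos(-0.2594)=1.8332;  θ2=γ+ψ≈0.3491
rotate P by −φ3: (0.0031, -0.0948, -0.4535)
  A cos θ + B sin θ = C:  0.1169·cos θ + -0.4535·sin θ = -0.1645
  θ3 = atan2(B,A) + arccos(C/0.4683) = 0.6112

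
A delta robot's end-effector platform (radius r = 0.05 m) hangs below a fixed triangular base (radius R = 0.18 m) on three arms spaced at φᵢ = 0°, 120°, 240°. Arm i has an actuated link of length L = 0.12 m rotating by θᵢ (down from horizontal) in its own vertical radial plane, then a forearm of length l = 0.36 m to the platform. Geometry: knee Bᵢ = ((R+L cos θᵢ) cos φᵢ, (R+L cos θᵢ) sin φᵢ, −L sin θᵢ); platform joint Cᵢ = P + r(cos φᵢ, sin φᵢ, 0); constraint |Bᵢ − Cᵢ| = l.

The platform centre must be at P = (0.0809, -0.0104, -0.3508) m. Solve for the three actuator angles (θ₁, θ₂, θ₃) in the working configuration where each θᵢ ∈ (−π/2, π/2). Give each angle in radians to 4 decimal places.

θ₁ = 0.2615, θ₂ = 0.9601, θ₃ = 0.8727

rotate P by −φ1: (0.0809, -0.0104, -0.3508)
  e−x'=0.0491;  (l²−L²−(e−x')²−y'²−z²)/2L = -0.0432
  θ1 = atan2(B,A) + arccos(C/0.3542) = 0.2615
rotate P by −φ2: (-0.0495, -0.0649, -0.3508)
  A=0.1795, B=-0.3508, C=(l²−L²−A²−y'²−z²)/(2L)=-0.1845
  γ=atan2(-0.3508,0.1795)=-1.0979;  ψ=arccos(-0.4681)=2.0580;  θ2=γ+ψ≈0.9601
rotate P by −φ3: (-0.0314, 0.0753, -0.3508)
  e−x'=0.1614;  (l²−L²−(e−x')²−y'²−z²)/2L = -0.1650
  γ=atan2(-0.3508,0.1614)=-1.1395;  ψ=arccos(-0.4272)=2.0121;  θ3=γ+ψ≈0.8727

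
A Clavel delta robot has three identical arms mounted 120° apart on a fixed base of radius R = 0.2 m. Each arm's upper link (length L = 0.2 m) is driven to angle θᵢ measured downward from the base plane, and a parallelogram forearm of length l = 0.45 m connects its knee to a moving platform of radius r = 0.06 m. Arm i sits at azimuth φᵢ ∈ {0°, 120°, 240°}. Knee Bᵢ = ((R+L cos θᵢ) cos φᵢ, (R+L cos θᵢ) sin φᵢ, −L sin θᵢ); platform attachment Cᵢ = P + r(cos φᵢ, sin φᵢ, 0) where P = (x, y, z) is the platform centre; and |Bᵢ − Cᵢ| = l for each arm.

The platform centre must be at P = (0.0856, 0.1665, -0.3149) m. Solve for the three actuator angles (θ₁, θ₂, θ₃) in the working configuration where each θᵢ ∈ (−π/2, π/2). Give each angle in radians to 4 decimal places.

θ₁ = -0.0873, θ₂ = -0.1745, θ₃ = 1.0471

rotate P by −φ1: (0.0856, 0.1665, -0.3149)
  A=0.0544, B=-0.3149, C=(l²−L²−A²−y'²−z²)/(2L)=0.0816
  γ=atan2(-0.3149,0.0544)=-1.3997;  ψ=arccos(0.2555)=1.3125;  θ1=γ+ψ≈-0.0873
rotate P by −φ2: (0.1014, -0.1574, -0.3149)
  A cos θ + B sin θ = C:  0.0386·cos θ + -0.3149·sin θ = 0.0927
  √(A²+B²)=0.3173;  θ2 = -1.4488+1.2743 ≈ -0.1745
arm 3 (φ=240.0°): x'=-0.1870, y'=-0.0091
  A cos θ + B sin θ = C:  0.3270·cos θ + -0.3149·sin θ = -0.1092
  θ3 = atan2(B,A) + arccos(C/0.4540) = 1.0471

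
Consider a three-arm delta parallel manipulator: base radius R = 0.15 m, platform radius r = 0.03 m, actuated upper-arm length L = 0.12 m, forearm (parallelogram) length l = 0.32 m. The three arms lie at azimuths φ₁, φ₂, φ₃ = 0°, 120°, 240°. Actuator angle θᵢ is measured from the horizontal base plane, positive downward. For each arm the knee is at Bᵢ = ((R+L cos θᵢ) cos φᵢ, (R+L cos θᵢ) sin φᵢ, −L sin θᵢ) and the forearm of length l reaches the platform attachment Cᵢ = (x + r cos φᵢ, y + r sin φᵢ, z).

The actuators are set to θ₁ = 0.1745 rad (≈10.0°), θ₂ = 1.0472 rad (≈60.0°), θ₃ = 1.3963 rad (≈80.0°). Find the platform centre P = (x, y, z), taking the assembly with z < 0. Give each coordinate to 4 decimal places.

(0.1210, 0.0416, -0.3157)

centre 1 = (0.2382·cos0.0°, 0.2382·sin0.0°, -0.0208) = (0.2382, 0.0000, -0.0208)
arm 2 at φ=120.0°: e+L cos θ2 = 0.1800;  centre 2 = (-0.0900, 0.1559, -0.1039)
arm 3 at φ=240.0°: e+L cos θ3 = 0.1408;  centre 3 = (-0.0704, -0.1220, -0.1182)
subtract pairs → two planes through P
[-0.6564 0.3118 -0.1662]·P = -0.0140;  [-0.6172 -0.2439 -0.1947]·P = -0.0234
det = 0.3525;  x = 0.0303+-0.2872z,  y = 0.0191+-0.0715z
quadratic in z: (1.0876)z²+(0.1583)z+(-0.0584)=0, √Δ=0.5283 → z ∈ {-0.3157, 0.1701}; z = -0.3157 (taking z<0)
x = 0.1210, y = 0.0416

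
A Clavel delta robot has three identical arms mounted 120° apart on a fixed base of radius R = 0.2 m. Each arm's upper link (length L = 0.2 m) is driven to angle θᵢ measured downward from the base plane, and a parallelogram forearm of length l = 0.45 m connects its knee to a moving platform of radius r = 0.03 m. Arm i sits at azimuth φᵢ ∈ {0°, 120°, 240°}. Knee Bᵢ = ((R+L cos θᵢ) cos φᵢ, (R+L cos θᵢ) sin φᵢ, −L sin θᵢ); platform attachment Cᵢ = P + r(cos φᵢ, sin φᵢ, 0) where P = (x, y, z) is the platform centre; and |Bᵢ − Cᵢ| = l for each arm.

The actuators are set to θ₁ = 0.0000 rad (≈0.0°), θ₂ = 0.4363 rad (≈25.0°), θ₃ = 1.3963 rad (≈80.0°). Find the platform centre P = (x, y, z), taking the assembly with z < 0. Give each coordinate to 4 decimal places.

φ1=0.0°: virtual centre (0.3700, 0.0000, 0.0000), radius l
arm 2 at φ=120.0°: ρ2 = 0.3513;  S2 = (-0.1756, 0.3042, -0.0845)
S3 = (0.2047·cos240.0°, 0.2047·sin240.0°, -0.1970) = (-0.1024, -0.1773, -0.1970)
subtract pairs → two planes through P
[-1.0913 0.6084 -0.1690]·P = -0.0064;  [-0.9447 -0.3546 -0.3939]·P = -0.0562
det = 0.9617;  x = 0.0379+-0.3115z,  y = 0.0575+-0.2809z
sphere 1 gives Az²+Bz+C=0 with A=1.1760, B=0.1746, C=-0.0889;  B²−4AC=0.4487;  roots -0.3590, 0.2106;  negative root z = -0.3590
x = 0.1497, y = 0.1584

(0.1497, 0.1584, -0.3590)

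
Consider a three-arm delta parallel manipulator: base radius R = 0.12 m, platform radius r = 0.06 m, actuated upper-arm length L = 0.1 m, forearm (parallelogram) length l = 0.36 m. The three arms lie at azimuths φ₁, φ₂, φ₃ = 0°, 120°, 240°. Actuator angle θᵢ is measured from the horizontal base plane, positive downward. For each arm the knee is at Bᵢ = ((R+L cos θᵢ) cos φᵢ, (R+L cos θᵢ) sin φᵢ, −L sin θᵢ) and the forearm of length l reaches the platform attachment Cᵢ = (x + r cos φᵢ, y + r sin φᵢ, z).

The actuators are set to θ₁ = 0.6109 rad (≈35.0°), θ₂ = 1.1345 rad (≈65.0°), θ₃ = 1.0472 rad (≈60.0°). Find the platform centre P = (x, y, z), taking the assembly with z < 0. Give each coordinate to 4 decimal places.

(0.0772, -0.0132, -0.4112)

φ1=0.0°: virtual centre (0.1419, 0.0000, -0.0574), radius l
arm 2 at φ=120.0°: ρ2 = 0.1023;  S2 = (-0.0511, 0.0886, -0.0906)
S3 = (0.1100·cos240.0°, 0.1100·sin240.0°, -0.0866) = (-0.0550, -0.0953, -0.0866)
eliminate P² terms by subtracting sphere 1 from 2 and 3
plane₁₂: -0.3861x+0.1771y+-0.0665z = -0.0048
Cramer: x(z) = 0.0111-0.1607z;  y(z) = -0.0028+0.0253z
into |P−S₁|² = l²: 1.0265z² + 0.1566z + -0.1092 = 0;  Δ = 0.4728;  z = -0.4112 or 0.2586 → z<0 root = -0.4112
x = 0.0772, y = -0.0132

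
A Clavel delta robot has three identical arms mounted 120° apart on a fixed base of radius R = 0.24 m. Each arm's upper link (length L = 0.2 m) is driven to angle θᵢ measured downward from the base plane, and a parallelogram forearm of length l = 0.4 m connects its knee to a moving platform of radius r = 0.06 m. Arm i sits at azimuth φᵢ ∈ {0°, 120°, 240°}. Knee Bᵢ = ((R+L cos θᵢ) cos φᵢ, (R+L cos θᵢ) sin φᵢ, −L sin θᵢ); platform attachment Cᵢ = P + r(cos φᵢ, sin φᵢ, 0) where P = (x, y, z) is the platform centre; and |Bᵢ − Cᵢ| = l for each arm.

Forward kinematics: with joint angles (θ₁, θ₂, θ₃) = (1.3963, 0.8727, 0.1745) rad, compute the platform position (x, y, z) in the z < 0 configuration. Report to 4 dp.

(-0.1463, -0.0818, -0.3484)

φ1=0.0°: virtual centre (0.2147, 0.0000, -0.1970), radius l
arm 2 at φ=120.0°: e+L cos θ2 = 0.3086;  O2 = (-0.1543, 0.2672, -0.1532)
O3 = (0.3770·cos240.0°, 0.3770·sin240.0°, -0.0347) = (-0.1885, -0.3265, -0.0347)
subtract pairs → two planes through P
linear system: -0.7380x+0.5344y = 0.0338−0.0875z; -0.8064x+-0.6529y = 0.0584−0.3245z
det = 0.9128;  x = -0.0584+0.2526z,  y = -0.0174+0.1850z
into |P−O₁|² = l²: 1.0980z² + 0.2496z + -0.0463 = 0;  Δ = 0.2658;  z = -0.3484 or 0.1211 → z<0 root = -0.3484
x = -0.1463, y = -0.0818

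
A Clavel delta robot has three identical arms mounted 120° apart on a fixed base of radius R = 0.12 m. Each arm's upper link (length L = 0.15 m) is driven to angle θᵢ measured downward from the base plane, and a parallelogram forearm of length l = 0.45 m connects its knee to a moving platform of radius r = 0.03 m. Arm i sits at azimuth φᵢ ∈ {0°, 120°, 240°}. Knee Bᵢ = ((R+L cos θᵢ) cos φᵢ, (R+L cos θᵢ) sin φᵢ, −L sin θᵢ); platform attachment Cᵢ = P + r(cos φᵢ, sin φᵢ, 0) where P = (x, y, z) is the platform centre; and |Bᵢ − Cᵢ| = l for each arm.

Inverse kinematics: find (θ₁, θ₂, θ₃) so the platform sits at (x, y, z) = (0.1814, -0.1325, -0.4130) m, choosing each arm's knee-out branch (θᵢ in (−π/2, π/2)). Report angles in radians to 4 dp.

θ₁ = -0.0876, θ₂ = 1.2217, θ₃ = 0.5235

rotate P by −φ1: (0.1814, -0.1325, -0.4130)
  e−x'=-0.0914;  (l²−L²−(e−x')²−y'²−z²)/2L = -0.0549
  √(A²+B²)=0.4230;  θ1 = -1.7886+1.7010 ≈ -0.0876
arm 2 (φ=120.0°): x'=-0.2054, y'=-0.0908
  A cos θ + B sin θ = C:  0.2954·cos θ + -0.4130·sin θ = -0.2870
  √(A²+B²)=0.5078;  θ2 = -0.9498+2.1715 ≈ 1.2217
φ3=240.0° → target in arm frame (0.0240, 0.2233)
  e−x'=0.0660;  (l²−L²−(e−x')²−y'²−z²)/2L = -0.1493
  θ3 = atan2(B,A) + arccos(C/0.4182) = 0.5235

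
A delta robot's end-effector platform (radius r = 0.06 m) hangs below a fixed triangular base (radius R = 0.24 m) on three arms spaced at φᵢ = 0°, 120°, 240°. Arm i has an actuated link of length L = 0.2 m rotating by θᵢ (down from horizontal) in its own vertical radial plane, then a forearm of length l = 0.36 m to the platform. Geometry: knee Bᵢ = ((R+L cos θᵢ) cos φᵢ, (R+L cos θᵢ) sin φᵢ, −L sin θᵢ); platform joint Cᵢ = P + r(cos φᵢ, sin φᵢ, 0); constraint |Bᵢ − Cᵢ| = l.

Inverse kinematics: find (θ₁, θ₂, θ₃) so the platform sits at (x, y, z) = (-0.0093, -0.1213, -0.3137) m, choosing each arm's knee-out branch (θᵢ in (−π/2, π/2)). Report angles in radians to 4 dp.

θ₁ = 0.9599, θ₂ = 1.3088, θ₃ = 0.3493

rotate P by −φ1: (-0.0093, -0.1213, -0.3137)
  e−x'=0.1893;  (l²−L²−(e−x')²−y'²−z²)/2L = -0.1484
  √(A²+B²)=0.3664;  θ1 = -1.0278+1.9878 ≈ 0.9599
arm 2 (φ=120.0°): x'=-0.1004, y'=0.0687
  A cos θ + B sin θ = C:  0.2804·cos θ + -0.3137·sin θ = -0.2304
  γ=atan2(-0.3137,0.2804)=-0.8414;  ψ=arccos(-0.5475)=2.1502;  θ2=γ+ψ≈1.3088
rotate P by −φ3: (0.1097, 0.0526, -0.3137)
  A=0.0703, B=-0.3137, C=(l²−L²−A²−y'²−z²)/(2L)=-0.0413
  θ3 = atan2(B,A) + arccos(C/0.3215) = 0.3493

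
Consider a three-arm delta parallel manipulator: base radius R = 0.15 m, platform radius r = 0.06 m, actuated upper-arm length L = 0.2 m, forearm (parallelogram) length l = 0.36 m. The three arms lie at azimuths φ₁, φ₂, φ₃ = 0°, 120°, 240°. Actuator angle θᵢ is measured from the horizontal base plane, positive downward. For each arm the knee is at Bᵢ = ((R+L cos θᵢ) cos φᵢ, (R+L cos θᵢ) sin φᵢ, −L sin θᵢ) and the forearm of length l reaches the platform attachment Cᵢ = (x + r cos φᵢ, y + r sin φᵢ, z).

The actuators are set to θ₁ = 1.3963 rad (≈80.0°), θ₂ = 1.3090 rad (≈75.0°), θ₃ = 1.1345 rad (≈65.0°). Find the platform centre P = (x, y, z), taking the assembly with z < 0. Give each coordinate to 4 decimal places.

arm 1 at φ=0.0°: (R−r)+L cos θ1 = 0.1247;  S1 = (0.1247, 0.0000, -0.1970)
arm 2 at φ=120.0°: (R−r)+L cos θ2 = 0.1418;  S2 = (-0.0709, 0.1228, -0.1932)
arm 3 at φ=240.0°: (R−r)+L cos θ3 = 0.1745;  S3 = (-0.0873, -0.1511, -0.1813)
|S₂|²−|S₁|² = 0.0031;  |S₃|²−|S₁|² = 0.0090
plane₁₂: -0.3912x+0.2455y+0.0076z = 0.0031
Cramer: x(z) = -0.0141+0.0449z;  y(z) = -0.0099+0.0408z
into |P−S₁|² = l²: 1.0037z² + 0.3806z + -0.0714 = 0;  Δ = 0.4317;  z = -0.5169 or 0.1377 → z<0 root = -0.5169
x = -0.0373, y = -0.0310

(-0.0373, -0.0310, -0.5169)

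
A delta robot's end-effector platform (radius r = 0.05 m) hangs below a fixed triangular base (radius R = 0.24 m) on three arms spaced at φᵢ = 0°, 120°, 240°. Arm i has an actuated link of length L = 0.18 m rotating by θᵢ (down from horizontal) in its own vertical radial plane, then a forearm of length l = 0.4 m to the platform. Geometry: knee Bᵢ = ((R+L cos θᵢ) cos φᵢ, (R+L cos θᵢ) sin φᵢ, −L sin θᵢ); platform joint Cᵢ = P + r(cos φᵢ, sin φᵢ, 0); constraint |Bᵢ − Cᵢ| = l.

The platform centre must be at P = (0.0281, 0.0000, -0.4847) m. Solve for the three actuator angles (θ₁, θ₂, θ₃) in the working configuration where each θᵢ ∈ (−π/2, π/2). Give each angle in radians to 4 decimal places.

arm 1 (φ=0.0°): x'=0.0281, y'=0.0000
  A=0.1619, B=-0.4847, C=(l²−L²−A²−y'²−z²)/(2L)=-0.3710
  √(A²+B²)=0.5110;  θ1 = -1.2484+2.3832 ≈ 1.1347
arm 2 (φ=120.0°): x'=-0.0140, y'=-0.0243
  e−x'=0.2041;  (l²−L²−(e−x')²−y'²−z²)/2L = -0.4155
  √(A²+B²)=0.5259;  θ2 = -1.1723+2.4816 ≈ 1.3092
arm 3 (φ=240.0°): x'=-0.0141, y'=0.0243
  A=0.2041, B=-0.4847, C=(l²−L²−A²−y'²−z²)/(2L)=-0.4155
  √(A²+B²)=0.5259;  θ3 = -1.1723+2.4816 ≈ 1.3092

θ₁ = 1.1347, θ₂ = 1.3092, θ₃ = 1.3092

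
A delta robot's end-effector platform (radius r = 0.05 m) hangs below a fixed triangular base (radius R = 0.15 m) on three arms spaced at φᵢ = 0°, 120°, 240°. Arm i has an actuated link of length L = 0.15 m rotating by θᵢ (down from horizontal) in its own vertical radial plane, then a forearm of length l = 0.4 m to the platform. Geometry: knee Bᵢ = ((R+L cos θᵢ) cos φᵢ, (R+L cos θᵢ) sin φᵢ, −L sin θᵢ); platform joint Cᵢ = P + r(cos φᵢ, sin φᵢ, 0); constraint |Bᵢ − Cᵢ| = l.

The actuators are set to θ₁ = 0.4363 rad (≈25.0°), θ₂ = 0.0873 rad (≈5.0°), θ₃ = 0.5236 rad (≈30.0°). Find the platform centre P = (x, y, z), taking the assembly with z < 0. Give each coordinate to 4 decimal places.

S1 = (0.2359·cos0.0°, 0.2359·sin0.0°, -0.0634) = (0.2359, 0.0000, -0.0634)
S2 = (0.2494·cos120.0°, 0.2494·sin120.0°, -0.0131) = (-0.1247, 0.2160, -0.0131)
S3 = (0.2299·cos240.0°, 0.2299·sin240.0°, -0.0750) = (-0.1150, -0.1991, -0.0750)
|S₂|²−|S₁|² = 0.0027;  |S₃|²−|S₁|² = -0.0012
linear system: -0.7213x+0.4320y = 0.0027−0.1006z; -0.7018x+-0.3982y = -0.0012−-0.0232z
det = 0.5904;  x = -0.0009+0.0509z,  y = 0.0047+-0.1480z
quadratic in z: (1.0245)z²+(0.1013)z+(-0.0998)=0, √Δ=0.6476 → z ∈ {-0.3655, 0.2666}; z = -0.3655 (taking z<0)
x = -0.0195, y = 0.0588

(-0.0195, 0.0588, -0.3655)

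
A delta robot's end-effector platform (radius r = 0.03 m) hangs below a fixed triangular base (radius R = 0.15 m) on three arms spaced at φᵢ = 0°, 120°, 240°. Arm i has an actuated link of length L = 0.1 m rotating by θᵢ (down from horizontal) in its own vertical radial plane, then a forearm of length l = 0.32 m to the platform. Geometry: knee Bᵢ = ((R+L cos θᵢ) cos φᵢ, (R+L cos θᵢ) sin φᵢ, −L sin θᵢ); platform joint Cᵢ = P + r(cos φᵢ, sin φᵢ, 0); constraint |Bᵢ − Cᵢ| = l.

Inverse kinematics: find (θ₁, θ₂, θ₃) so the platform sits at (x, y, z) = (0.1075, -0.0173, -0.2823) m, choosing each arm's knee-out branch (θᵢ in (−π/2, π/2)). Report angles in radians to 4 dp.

φ1=0.0° → target in arm frame (0.1075, -0.0173)
  A=0.0125, B=-0.2823, C=(l²−L²−A²−y'²−z²)/(2L)=0.0613
  √(A²+B²)=0.2826;  θ1 = -1.5265+1.3523 ≈ -0.1743
φ2=120.0° → target in arm frame (-0.0687, -0.0844)
  A cos θ + B sin θ = C:  0.1887·cos θ + -0.2823·sin θ = -0.1502
  γ=atan2(-0.2823,0.1887)=-0.9815;  ψ=arccos(-0.4424)=2.0290;  θ2=γ+ψ≈1.0476
φ3=240.0° → target in arm frame (-0.0388, 0.1017)
  A cos θ + B sin θ = C:  0.1588·cos θ + -0.2823·sin θ = -0.1143
  θ3 = atan2(B,A) + arccos(C/0.3239) = 0.8729

θ₁ = -0.1743, θ₂ = 1.0476, θ₃ = 0.8729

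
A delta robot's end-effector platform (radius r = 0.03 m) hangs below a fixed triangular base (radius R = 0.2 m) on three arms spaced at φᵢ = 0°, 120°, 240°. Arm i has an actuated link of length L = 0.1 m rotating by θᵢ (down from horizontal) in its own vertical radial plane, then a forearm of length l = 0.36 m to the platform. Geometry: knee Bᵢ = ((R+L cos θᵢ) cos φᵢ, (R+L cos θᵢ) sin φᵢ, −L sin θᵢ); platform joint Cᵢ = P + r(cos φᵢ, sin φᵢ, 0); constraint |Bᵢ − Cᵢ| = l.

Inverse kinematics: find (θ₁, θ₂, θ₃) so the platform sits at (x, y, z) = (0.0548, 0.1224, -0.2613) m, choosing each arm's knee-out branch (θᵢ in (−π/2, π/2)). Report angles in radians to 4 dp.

θ₁ = -0.0006, θ₂ = -0.2613, θ₃ = 1.3961

arm 1 (φ=0.0°): x'=0.0548, y'=0.1224
  A cos θ + B sin θ = C:  0.1152·cos θ + -0.2613·sin θ = 0.1153
  θ1 = atan2(B,A) + arccos(C/0.2856) = -0.0006
arm 2 (φ=120.0°): x'=0.0786, y'=-0.1087
  A=0.0914, B=-0.2613, C=(l²−L²−A²−y'²−z²)/(2L)=0.1558
  θ2 = atan2(B,A) + arccos(C/0.2768) = -0.2613
rotate P by −φ3: (-0.1334, -0.0137, -0.2613)
  A=0.3034, B=-0.2613, C=(l²−L²−A²−y'²−z²)/(2L)=-0.2046
  θ3 = atan2(B,A) + arccos(C/0.4004) = 1.3961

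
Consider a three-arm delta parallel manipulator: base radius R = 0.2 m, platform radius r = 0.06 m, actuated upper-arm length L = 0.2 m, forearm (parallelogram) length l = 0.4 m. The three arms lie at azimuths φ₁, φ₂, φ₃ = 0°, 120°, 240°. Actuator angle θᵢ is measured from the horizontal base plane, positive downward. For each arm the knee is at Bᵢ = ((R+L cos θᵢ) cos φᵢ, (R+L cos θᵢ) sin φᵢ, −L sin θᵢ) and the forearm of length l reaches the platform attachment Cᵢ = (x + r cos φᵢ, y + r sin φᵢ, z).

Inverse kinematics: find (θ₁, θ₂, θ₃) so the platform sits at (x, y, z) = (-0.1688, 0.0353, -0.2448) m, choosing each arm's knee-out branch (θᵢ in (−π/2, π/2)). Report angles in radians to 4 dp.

θ₁ = 1.1344, θ₂ = -0.3494, θ₃ = 0.0872

arm 1 (φ=0.0°): x'=-0.1688, y'=0.0353
  e−x'=0.3088;  (l²−L²−(e−x')²−y'²−z²)/2L = -0.0913
  √(A²+B²)=0.3941;  θ1 = -0.6703+1.8047 ≈ 1.1344
arm 2 (φ=120.0°): x'=0.1150, y'=0.1285
  A=0.0250, B=-0.2448, C=(l²−L²−A²−y'²−z²)/(2L)=0.1073
  θ2 = atan2(B,A) + arccos(C/0.2461) = -0.3494
arm 3 (φ=240.0°): x'=0.0538, y'=-0.1638
  A cos θ + B sin θ = C:  0.0862·cos θ + -0.2448·sin θ = 0.0645
  √(A²+B²)=0.2595;  θ3 = -1.2323+1.3196 ≈ 0.0872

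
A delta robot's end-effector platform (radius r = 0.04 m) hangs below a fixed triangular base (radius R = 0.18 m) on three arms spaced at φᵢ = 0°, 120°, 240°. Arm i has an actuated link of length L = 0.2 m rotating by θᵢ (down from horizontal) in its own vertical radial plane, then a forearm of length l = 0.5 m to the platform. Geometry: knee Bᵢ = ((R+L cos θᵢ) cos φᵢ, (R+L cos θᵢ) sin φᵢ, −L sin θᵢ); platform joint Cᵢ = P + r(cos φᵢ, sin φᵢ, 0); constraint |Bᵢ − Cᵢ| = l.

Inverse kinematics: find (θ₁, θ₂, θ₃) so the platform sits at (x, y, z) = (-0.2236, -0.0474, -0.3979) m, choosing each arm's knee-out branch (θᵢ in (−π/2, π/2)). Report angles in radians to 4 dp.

rotate P by −φ1: (-0.2236, -0.0474, -0.3979)
  A=0.3636, B=-0.3979, C=(l²−L²−A²−y'²−z²)/(2L)=-0.2069
  √(A²+B²)=0.5390;  θ1 = -0.8304+1.9648 ≈ 1.1344
arm 2 (φ=120.0°): x'=0.0708, y'=0.2173
  A=0.0692, B=-0.3979, C=(l²−L²−A²−y'²−z²)/(2L)=-0.0009
  γ=atan2(-0.3979,0.0692)=-1.3985;  ψ=arccos(-0.0022)=1.5730;  θ2=γ+ψ≈0.1745
rotate P by −φ3: (0.1528, -0.1699, -0.3979)
  e−x'=-0.0128;  (l²−L²−(e−x')²−y'²−z²)/2L = 0.0566
  θ3 = atan2(B,A) + arccos(C/0.3981) = -0.1749

θ₁ = 1.1344, θ₂ = 0.1745, θ₃ = -0.1749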